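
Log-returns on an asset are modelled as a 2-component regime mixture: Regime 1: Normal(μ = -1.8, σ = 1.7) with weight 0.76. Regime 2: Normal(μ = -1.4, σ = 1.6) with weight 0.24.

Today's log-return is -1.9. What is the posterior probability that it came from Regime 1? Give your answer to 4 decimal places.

0.7575

P(component k | x) = P(Z=k)·f_k(x) / marginal(x), where marginal(x) = Σ_j P(Z=j)·f_j(x).
Evaluate each component's likelihood at the observed value:
  f_1 = 0.234266
  f_2 = 0.237457
Prior × likelihood for each component:
  P(Z=1)·f_1 = 0.76 × 0.234266 = 0.178042
  P(Z=2)·f_2 = 0.24 × 0.237457 = 0.0569896
Denominator: 0.178042 + 0.0569896 = 0.235032
So the posterior for Regime 1 is 0.178042 / 0.235032 ≈ 0.7575.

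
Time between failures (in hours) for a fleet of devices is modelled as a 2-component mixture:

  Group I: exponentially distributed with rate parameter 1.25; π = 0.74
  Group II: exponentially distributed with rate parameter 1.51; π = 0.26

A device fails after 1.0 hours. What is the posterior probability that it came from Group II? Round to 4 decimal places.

0.2466

P(component k | x) = w_k·f_k(x) / marginal(x), where marginal(x) = Σ_j w_j·f_j(x).
Evaluate each component's likelihood at the observed value:
  f_I = 0.358131
  f_II = 0.333574
Weight by the priors:
  w_I·f_I = 0.74 × 0.358131 = 0.265017
  w_II·f_II = 0.26 × 0.333574 = 0.0867293
Marginal: 0.265017 + 0.0867293 = 0.351746
Responsibility of Group II: 0.0867293 / 0.351746 ≈ 0.2466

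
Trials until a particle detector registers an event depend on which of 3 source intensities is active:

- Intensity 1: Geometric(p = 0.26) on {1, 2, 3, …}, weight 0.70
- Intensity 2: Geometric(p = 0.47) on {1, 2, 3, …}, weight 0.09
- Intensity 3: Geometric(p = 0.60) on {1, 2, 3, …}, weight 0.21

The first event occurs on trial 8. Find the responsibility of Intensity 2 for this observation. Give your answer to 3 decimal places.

0.022

Posterior ∝ prior × likelihood, so P(k | x) ∝ π_k f_k(x); normalise over all components.
Component likelihoods at x = 8:
  p_1 = 0.26·(1−0.26)^7 = 0.26·0.121513 = 0.0315933
  p_2 = 0.47·(1−0.47)^7 = 0.47·0.0117471 = 0.00552114
  p_3 = 0.60·(1−0.60)^7 = 0.60·0.0016384 = 0.00098304
Prior × likelihood for each component:
  π_1·p_1 = 0.70 × 0.0315933 = 0.0221153
  π_2·p_2 = 0.09 × 0.00552114 = 0.000496903
  π_3·p_3 = 0.21 × 0.00098304 = 0.000206438
Sum: 0.0221153 + 0.000496903 + 0.000206438 = 0.0228187
So the posterior for Intensity 2 is 0.000496903 / 0.0228187 ≈ 0.022.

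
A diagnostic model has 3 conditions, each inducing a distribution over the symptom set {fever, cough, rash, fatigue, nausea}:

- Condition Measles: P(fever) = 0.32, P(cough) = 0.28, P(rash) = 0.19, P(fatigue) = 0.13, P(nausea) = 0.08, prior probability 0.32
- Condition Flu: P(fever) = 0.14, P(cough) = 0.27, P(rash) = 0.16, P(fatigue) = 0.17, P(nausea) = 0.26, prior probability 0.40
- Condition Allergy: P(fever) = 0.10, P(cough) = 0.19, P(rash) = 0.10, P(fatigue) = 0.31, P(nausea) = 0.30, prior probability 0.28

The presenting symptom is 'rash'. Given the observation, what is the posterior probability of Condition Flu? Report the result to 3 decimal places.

The responsibility of component k is π_k f_k(x) divided by Σ_j π_j f_j(x).
Evaluate each component's likelihood at the observed value:
  p_Measles = 0.19
  p_Flu = 0.16
  p_Allergy = 0.1
Unnormalised posteriors:
  π_Measles·p_Measles = 0.32 × 0.19 = 0.0608
  π_Flu·p_Flu = 0.40 × 0.16 = 0.064
  π_Allergy·p_Allergy = 0.28 × 0.1 = 0.028
Marginal: 0.0608 + 0.064 + 0.028 = 0.1528
Responsibility of Condition Flu: 0.064 / 0.1528 ≈ 0.419

0.419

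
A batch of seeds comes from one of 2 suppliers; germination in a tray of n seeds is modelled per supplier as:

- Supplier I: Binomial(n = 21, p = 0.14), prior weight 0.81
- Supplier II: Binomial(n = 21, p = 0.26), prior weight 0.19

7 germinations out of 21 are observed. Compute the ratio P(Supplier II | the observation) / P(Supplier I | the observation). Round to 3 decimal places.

2.180

Only the two components matter; the odds are (π_i f_i(x)) / (π_j f_j(x)).
Evaluate each component's likelihood at the observed value:
  f_I = C(21,7)·0.14^7·0.86^14 = 116280·1.05414e-06·0.121054 = 0.0148381
  f_II = C(21,7)·0.26^7·0.74^14 = 116280·8.03181e-05·0.0147654 = 0.137899
Posterior odds = (π_II·f_II) / (π_I·f_I) = (0.19·0.137899) / (0.81·0.0148381) = 0.0262009 / 0.0120189 ≈ 2.180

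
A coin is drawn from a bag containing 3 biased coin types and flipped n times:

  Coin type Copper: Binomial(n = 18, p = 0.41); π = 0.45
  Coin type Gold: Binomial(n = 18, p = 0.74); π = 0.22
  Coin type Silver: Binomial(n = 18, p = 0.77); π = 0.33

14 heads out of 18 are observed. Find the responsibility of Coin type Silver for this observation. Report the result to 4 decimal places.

0.6124

P(component k | x) = P(Z=k)·f_k(x) / marginal(x), where marginal(x) = Σ_j P(Z=j)·f_j(x).
Binomial probabilities:
  p_Copper = 0.00140638
  p_Gold = 0.206471
  p_Silver = 0.220548
Unnormalised posteriors:
  P(Z=Copper)·p_Copper = 0.45 × 0.00140638 = 0.000632872
  P(Z=Gold)·p_Gold = 0.22 × 0.206471 = 0.0454236
  P(Z=Silver)·p_Silver = 0.33 × 0.220548 = 0.0727808
Sum: 0.000632872 + 0.0454236 + 0.0727808 = 0.118837
Responsibility of Coin type Silver: 0.0727808 / 0.118837 ≈ 0.6124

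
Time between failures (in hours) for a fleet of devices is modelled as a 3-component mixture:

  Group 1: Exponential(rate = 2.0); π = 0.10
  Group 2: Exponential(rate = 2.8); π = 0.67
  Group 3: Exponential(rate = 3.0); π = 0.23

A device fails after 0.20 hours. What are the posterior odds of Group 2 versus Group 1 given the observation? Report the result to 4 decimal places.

7.9931

Since P(k|x) ∝ w_k f_k(x), the posterior odds are w_i f_i(x) / (w_j f_j(x)).
Component likelihoods at x = 0.20 hours:
  p_1 = 1.34064
  p_2 = 1.59939
  p_3 = 1.64643
Posterior odds = (w_2·p_2) / (w_1·p_1) = (0.67·1.59939) / (0.10·1.34064) = 1.07159 / 0.134064 ≈ 7.9931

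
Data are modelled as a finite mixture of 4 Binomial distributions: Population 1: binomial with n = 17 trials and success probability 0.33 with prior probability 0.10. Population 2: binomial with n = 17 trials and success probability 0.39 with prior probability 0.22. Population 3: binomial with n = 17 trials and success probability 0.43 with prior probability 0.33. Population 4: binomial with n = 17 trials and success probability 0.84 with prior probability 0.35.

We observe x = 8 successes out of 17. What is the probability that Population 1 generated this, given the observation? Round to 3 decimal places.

Posterior ∝ prior × likelihood, so P(k | x) ∝ π_k f_k(x); normalise over all components.
Component likelihoods at x = 8 successes out of 17:
  f_1 = C(17,8)·0.33^8·0.67^9 = 24310·0.000140641·0.0272065 = 0.0930186
  f_2 = C(17,8)·0.39^8·0.61^9 = 24310·0.000535201·0.0116941 = 0.152149
  f_3 = C(17,8)·0.43^8·0.57^9 = 24310·0.00116882·0.00635146 = 0.180471
  f_4 = C(17,8)·0.84^8·0.16^9 = 24310·0.247876·6.87195e-08 = 0.000414094
Multiply by the mixture weights:
  π_1·f_1 = 0.10 × 0.0930186 = 0.00930186
  π_2·f_2 = 0.22 × 0.152149 = 0.0334729
  π_3·f_3 = 0.33 × 0.180471 = 0.0595553
  π_4·f_4 = 0.35 × 0.000414094 = 0.000144933
Evidence: 0.00930186 + 0.0334729 + 0.0595553 + 0.000144933 = 0.102475
P(Population 1 | data) = 0.00930186 / 0.102475 ≈ 0.091

0.091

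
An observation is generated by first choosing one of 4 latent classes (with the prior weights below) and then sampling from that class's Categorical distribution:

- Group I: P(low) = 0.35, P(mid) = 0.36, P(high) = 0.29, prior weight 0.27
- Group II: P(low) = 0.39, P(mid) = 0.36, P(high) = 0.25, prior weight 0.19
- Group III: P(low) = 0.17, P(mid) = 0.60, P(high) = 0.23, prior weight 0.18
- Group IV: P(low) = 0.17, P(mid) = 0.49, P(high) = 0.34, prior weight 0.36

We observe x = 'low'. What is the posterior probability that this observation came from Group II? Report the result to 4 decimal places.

0.2846

Posterior ∝ prior × likelihood, so P(k | x) ∝ w_k f_k(x); normalise over all components.
Categorical probabilities:
  f_I = P(low | comp) = 0.35
  f_II = P(low | comp) = 0.39
  f_III = P(low | comp) = 0.17
  f_IV = P(low | comp) = 0.17
Prior × likelihood for each component:
  w_I·f_I = 0.27 × 0.35 = 0.0945
  w_II·f_II = 0.19 × 0.39 = 0.0741
  w_III·f_III = 0.18 × 0.17 = 0.0306
  w_IV·f_IV = 0.36 × 0.17 = 0.0612
Normaliser: 0.0945 + 0.0741 + 0.0306 + 0.0612 = 0.2604
P(Group II | 'low') ≈ 0.2846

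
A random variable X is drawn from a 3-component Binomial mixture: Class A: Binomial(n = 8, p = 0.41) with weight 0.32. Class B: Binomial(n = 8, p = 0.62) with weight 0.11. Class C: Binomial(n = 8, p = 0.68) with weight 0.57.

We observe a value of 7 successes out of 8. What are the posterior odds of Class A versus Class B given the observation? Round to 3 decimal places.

Posterior odds = (P(Z=i) f_i(x)) / (P(Z=j) f_j(x)); the normalising sum cancels.
Binomial probabilities:
  p_A = C(8,7)·0.41^7·0.59^1 = 8·0.00194754·0.59 = 0.0091924
  p_B = C(8,7)·0.62^7·0.38^1 = 8·0.0352161·0.38 = 0.107057
  p_C = C(8,7)·0.68^7·0.32^1 = 8·0.0672299·0.32 = 0.172109
0.00294157 / 0.0117763 ≈ 0.250

0.250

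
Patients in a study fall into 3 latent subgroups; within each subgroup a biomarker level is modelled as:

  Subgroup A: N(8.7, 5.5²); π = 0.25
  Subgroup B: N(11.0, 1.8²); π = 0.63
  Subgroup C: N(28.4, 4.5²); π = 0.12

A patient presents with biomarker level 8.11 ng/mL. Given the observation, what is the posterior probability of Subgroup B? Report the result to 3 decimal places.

0.681

P(component k | x) = π_k·f_k(x) / marginal(x), where marginal(x) = Σ_j π_j·f_j(x).
Component likelihoods at x = 8.11 ng/mL:
  L_A = (1/(5.5·√(2π)))·exp(−(8.11−8.7)²/(2·5.5²)) = 0.072535·exp(-0.00575) = 0.0721188
  L_B = (1/(1.8·√(2π)))·exp(−(8.11−11.0)²/(2·1.8²)) = 0.221635·exp(-1.28890) = 0.0610764
  L_C = (1/(4.5·√(2π)))·exp(−(8.11−28.4)²/(2·4.5²)) = 0.088654·exp(-10.16504) = 3.41253e-06
Weight by the priors:
  π_A·L_A = 0.25 × 0.0721188 = 0.0180297
  π_B·L_B = 0.63 × 0.0610764 = 0.0384781
  π_C·L_C = 0.12 × 3.41253e-06 = 4.09504e-07
Sum: 0.0180297 + 0.0384781 + 4.09504e-07 = 0.0565083
So the posterior for Subgroup B is 0.0384781 / 0.0565083 ≈ 0.681.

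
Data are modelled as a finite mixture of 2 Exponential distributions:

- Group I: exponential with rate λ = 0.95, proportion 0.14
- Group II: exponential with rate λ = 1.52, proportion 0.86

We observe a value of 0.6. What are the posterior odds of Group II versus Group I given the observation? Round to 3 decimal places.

Posterior odds = (P(Z=i) f_i(x)) / (P(Z=j) f_j(x)); the normalising sum cancels.
Component likelihoods at x = 0.6:
  L_I = 0.95·e^(−0.95·0.6) = 0.95·e^(−0.5700) = 0.537249
  L_II = 1.52·e^(−1.52·0.6) = 1.52·e^(−0.9120) = 0.610614
0.525128 / 0.0752149 ≈ 6.982

6.982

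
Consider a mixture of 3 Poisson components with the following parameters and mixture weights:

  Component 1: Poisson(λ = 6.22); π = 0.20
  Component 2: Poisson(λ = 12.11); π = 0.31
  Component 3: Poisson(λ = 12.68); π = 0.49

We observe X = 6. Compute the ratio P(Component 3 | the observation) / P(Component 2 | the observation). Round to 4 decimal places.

Since P(k|x) ∝ P(Z=k) f_k(x), the posterior odds are P(Z=i) f_i(x) / (P(Z=j) f_j(x)).
Component likelihoods at x = 6:
  f_1 = 0.159992
  f_2 = 0.0241116
  f_3 = 0.0179692
Posterior odds = (P(Z=3)·f_3) / (P(Z=2)·f_2) = (0.49·0.0179692) / (0.31·0.0241116) = 0.00880491 / 0.0074746 ≈ 1.1780

1.1780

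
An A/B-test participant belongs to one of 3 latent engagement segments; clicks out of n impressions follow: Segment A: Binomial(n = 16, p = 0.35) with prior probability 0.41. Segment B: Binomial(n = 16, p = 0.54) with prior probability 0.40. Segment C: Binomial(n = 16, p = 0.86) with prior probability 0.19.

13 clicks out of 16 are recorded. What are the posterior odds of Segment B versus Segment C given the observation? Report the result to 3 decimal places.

The posterior odds equal the prior odds times the likelihood ratio: (π_i/π_j)·(f_i(x)/f_j(x)).
Binomial probabilities:
  p_A = 0.000181892
  p_B = 0.0180959
  p_C = 0.216298
Odds = (0.40/0.19) × (0.0180959/0.216298) = 2.10526 × 0.083662 ≈ 0.176

0.176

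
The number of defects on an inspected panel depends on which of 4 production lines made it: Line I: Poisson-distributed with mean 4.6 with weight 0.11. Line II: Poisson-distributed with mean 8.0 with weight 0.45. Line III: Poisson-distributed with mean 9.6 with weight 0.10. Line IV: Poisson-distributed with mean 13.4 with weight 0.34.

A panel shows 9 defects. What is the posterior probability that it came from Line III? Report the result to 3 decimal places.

P(component k | x) = π_k·f_k(x) / marginal(x), where marginal(x) = Σ_j π_j·f_j(x).
Poisson probabilities:
  L_I = 0.0255448
  L_II = 0.124077
  L_III = 0.129256
  L_IV = 0.0581613
Weight by the priors:
  π_I·L_I = 0.11 × 0.0255448 = 0.00280993
  π_II·L_II = 0.45 × 0.124077 = 0.0558346
  π_III·L_III = 0.10 × 0.129256 = 0.0129256
  π_IV·L_IV = 0.34 × 0.0581613 = 0.0197748
Evidence: 0.00280993 + 0.0558346 + 0.0129256 + 0.0197748 = 0.091345
So the posterior for Line III is 0.0129256 / 0.091345 ≈ 0.142.

0.142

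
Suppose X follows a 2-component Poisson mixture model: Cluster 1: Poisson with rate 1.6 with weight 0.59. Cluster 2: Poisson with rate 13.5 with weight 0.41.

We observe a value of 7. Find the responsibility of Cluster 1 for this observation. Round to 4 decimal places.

0.0651

By Bayes' theorem, P(k | x) = P(Z=k) f_k(x) / Σ_j P(Z=j) f_j(x).
Evaluate each component's likelihood at the observed value:
  p_1 = e^(−1.6)·1.6^7/7! = 0.00107532
  p_2 = e^(−13.5)·13.5^7/7! = 0.0222295
Unnormalised posteriors:
  P(Z=1)·p_1 = 0.59 × 0.00107532 = 0.000634439
  P(Z=2)·p_2 = 0.41 × 0.0222295 = 0.00911411
Marginal: 0.000634439 + 0.00911411 = 0.00974855
So the posterior for Cluster 1 is 0.000634439 / 0.00974855 ≈ 0.0651.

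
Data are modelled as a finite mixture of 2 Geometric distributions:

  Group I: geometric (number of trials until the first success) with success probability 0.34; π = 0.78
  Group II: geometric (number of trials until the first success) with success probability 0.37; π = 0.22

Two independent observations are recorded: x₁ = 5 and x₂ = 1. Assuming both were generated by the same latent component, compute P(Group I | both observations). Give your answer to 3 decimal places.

By Bayes' theorem, P(k | x) = π_k f_k(x) / Σ_j π_j f_j(x).
Since both observations come from the same component, the likelihood for component k is f_k(x₁)·f_k(x₂).
  p_I = [0.0645141] × [0.34] = 0.0219348
  p_II = [0.058286] × [0.37] = 0.0215658
Unnormalised posteriors:
  π_I·p_I = 0.78 × 0.0219348 = 0.0171091
  π_II·p_II = 0.22 × 0.0215658 = 0.00474448
Sum: 0.0171091 + 0.00474448 = 0.0218536
So the posterior for Group I is 0.0171091 / 0.0218536 ≈ 0.783.

0.783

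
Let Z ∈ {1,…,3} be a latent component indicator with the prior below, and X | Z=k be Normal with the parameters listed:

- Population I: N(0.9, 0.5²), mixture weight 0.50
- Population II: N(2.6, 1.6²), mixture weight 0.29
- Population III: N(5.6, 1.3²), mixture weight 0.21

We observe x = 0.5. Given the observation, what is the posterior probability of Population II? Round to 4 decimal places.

By Bayes' theorem, P(k | x) = w_k f_k(x) / Σ_j w_j f_j(x).
Evaluate each component's likelihood at the observed value:
  p_I = 0.579383
  p_II = 0.105371
  p_III = 0.000139622
Multiply by the mixture weights:
  w_I·p_I = 0.50 × 0.579383 = 0.289692
  w_II·p_II = 0.29 × 0.105371 = 0.0305575
  w_III·p_III = 0.21 × 0.000139622 = 2.93207e-05
Denominator: 0.289692 + 0.0305575 + 2.93207e-05 = 0.320278
So the posterior for Population II is 0.0305575 / 0.320278 ≈ 0.0954.

0.0954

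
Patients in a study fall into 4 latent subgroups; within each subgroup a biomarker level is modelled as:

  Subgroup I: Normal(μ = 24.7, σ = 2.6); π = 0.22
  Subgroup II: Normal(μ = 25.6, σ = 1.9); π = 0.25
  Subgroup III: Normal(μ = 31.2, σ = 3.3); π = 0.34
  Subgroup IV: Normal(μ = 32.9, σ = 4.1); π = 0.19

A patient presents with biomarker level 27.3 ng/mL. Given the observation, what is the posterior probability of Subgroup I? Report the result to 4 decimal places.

Apply Bayes' rule: the posterior for each component is proportional to its prior times its likelihood at x.
Component likelihoods at x = 27.3 ng/mL:
  p_I = 0.0930657
  p_II = 0.140708
  p_III = 0.0601323
  p_IV = 0.0382848
Multiply by the mixture weights:
  π_I·p_I = 0.22 × 0.0930657 = 0.0204744
  π_II·p_II = 0.25 × 0.140708 = 0.035177
  π_III·p_III = 0.34 × 0.0601323 = 0.020445
  π_IV·p_IV = 0.19 × 0.0382848 = 0.0072741
Evidence: 0.0204744 + 0.035177 + 0.020445 + 0.0072741 = 0.0833705
P(Subgroup I | data) ≈ 0.2456

0.2456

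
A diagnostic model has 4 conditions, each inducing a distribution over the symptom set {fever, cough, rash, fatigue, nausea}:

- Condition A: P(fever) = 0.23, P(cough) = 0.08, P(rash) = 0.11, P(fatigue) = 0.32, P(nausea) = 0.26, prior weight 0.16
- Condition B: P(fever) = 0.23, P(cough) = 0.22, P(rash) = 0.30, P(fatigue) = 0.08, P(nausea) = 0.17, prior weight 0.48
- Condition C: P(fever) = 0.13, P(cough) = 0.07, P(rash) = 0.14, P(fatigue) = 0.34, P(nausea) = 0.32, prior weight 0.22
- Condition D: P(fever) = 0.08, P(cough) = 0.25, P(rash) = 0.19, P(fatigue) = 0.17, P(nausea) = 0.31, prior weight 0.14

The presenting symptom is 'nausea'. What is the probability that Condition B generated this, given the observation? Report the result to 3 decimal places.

The responsibility of component k is π_k f_k(x) divided by Σ_j π_j f_j(x).
Component likelihoods at x = 'nausea':
  L_A = P(nausea | comp) = 0.26
  L_B = P(nausea | comp) = 0.17
  L_C = P(nausea | comp) = 0.32
  L_D = P(nausea | comp) = 0.31
Prior × likelihood for each component:
  π_A·L_A = 0.16 × 0.26 = 0.0416
  π_B·L_B = 0.48 × 0.17 = 0.0816
  π_C·L_C = 0.22 × 0.32 = 0.0704
  π_D·L_D = 0.14 × 0.31 = 0.0434
Sum: 0.0416 + 0.0816 + 0.0704 + 0.0434 = 0.237
P(Condition B | 'nausea') = 0.0816 / 0.237 ≈ 0.344

0.344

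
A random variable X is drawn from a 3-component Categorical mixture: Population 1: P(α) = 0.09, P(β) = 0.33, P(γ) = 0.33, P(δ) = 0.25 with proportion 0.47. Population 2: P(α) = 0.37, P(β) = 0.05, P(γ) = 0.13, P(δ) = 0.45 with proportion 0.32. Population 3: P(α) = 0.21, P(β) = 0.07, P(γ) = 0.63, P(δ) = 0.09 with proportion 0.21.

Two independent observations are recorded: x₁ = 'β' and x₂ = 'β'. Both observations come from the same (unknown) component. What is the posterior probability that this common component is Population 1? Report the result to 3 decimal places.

0.965

P(component k | x) = P(Z=k)·f_k(x) / marginal(x), where marginal(x) = Σ_j P(Z=j)·f_j(x).
Since both observations come from the same component, the likelihood for component k is f_k(x₁)·f_k(x₂).
  f_1 = [P(β | comp) = 0.33] × [0.33] = 0.1089
  f_2 = [P(β | comp) = 0.05] × [0.05] = 0.0025
  f_3 = [P(β | comp) = 0.07] × [0.07] = 0.0049
Unnormalised posteriors:
  P(Z=1)·f_1 = 0.47 × 0.1089 = 0.051183
  P(Z=2)·f_2 = 0.32 × 0.0025 = 0.0008
  P(Z=3)·f_3 = 0.21 × 0.0049 = 0.001029
Marginal: 0.051183 + 0.0008 + 0.001029 = 0.053012
So the posterior for Population 1 is 0.051183 / 0.053012 ≈ 0.965.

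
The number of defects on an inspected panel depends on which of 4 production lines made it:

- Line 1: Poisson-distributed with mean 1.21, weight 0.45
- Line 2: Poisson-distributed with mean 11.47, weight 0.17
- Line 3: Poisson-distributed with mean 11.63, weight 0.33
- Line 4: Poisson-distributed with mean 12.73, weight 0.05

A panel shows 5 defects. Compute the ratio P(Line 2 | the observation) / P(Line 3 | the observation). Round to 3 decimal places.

Posterior odds = (π_i f_i(x)) / (π_j f_j(x)); the normalising sum cancels.
Poisson probabilities:
  L_1 = e^(−1.21)·1.21^5/5! = 0.00644539
  L_2 = e^(−11.47)·11.47^5/5! = 0.0172694
  L_3 = e^(−11.63)·11.63^5/5! = 0.0157715
  L_4 = e^(−12.73)·12.73^5/5! = 0.00824882
0.0029358 / 0.00520459 ≈ 0.564

0.564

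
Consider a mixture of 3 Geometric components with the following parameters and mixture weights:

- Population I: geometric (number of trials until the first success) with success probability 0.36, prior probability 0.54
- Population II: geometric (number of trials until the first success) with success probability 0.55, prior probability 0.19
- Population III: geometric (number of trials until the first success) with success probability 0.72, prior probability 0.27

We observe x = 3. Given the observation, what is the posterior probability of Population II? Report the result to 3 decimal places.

0.182

The responsibility of component k is π_k f_k(x) divided by Σ_j π_j f_j(x).
Evaluate each component's likelihood at the observed value:
  L_I = 0.36·(1−0.36)^2 = 0.36·0.4096 = 0.147456
  L_II = 0.55·(1−0.55)^2 = 0.55·0.2025 = 0.111375
  L_III = 0.72·(1−0.72)^2 = 0.72·0.0784 = 0.056448
Multiply by the mixture weights:
  π_I·L_I = 0.54 × 0.147456 = 0.0796262
  π_II·L_II = 0.19 × 0.111375 = 0.0211612
  π_III·L_III = 0.27 × 0.056448 = 0.015241
Sum: 0.0796262 + 0.0211612 + 0.015241 = 0.116028
P(Population II | the observation) = 0.0211612 / 0.116028 ≈ 0.182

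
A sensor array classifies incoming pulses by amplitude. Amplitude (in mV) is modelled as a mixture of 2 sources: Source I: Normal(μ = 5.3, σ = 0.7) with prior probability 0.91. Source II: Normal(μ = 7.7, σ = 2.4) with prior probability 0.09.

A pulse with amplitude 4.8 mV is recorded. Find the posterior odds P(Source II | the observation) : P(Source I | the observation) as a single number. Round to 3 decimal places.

The posterior odds equal the prior odds times the likelihood ratio: (w_i/w_j)·(f_i(x)/f_j(x)).
Evaluate each component's likelihood at the observed value:
  p_I = 0.441593
  p_II = 0.080103
Odds = (0.09/0.91) × (0.080103/0.441593) = 0.0989011 × 0.181395 ≈ 0.018

0.018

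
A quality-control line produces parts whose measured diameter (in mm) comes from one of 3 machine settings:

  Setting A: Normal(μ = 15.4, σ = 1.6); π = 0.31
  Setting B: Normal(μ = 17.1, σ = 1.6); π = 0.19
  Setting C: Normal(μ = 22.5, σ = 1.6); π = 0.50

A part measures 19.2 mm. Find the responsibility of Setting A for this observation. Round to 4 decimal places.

P(component k | x) = π_k·f_k(x) / marginal(x), where marginal(x) = Σ_j π_j·f_j(x).
Component likelihoods at x = 19.2 mm:
  p_A = (1/(1.6·√(2π)))·exp(−(19.2−15.4)²/(2·1.6²)) = 0.249339·exp(-2.82031) = 0.0148574
  p_B = (1/(1.6·√(2π)))·exp(−(19.2−17.1)²/(2·1.6²)) = 0.249339·exp(-0.86133) = 0.105371
  p_C = (1/(1.6·√(2π)))·exp(−(19.2−22.5)²/(2·1.6²)) = 0.249339·exp(-2.12695) = 0.0297212
Unnormalised posteriors:
  π_A·p_A = 0.31 × 0.0148574 = 0.00460581
  π_B·p_B = 0.19 × 0.105371 = 0.0200204
  π_C·p_C = 0.50 × 0.0297212 = 0.0148606
Normaliser: 0.00460581 + 0.0200204 + 0.0148606 = 0.0394868
So the posterior for Setting A is 0.00460581 / 0.0394868 ≈ 0.1166.

0.1166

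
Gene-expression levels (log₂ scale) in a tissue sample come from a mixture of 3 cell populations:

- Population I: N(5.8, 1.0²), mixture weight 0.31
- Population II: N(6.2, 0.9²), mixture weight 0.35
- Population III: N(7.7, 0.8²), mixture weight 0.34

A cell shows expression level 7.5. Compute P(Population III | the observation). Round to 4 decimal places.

0.6622

Posterior ∝ prior × likelihood, so P(k | x) ∝ w_k f_k(x); normalise over all components.
Normal densities:
  L_I = (1/(1.0·√(2π)))·exp(−(7.5−5.8)²/(2·1.0²)) = 0.398942·exp(-1.44500) = 0.0940491
  L_II = (1/(0.9·√(2π)))·exp(−(7.5−6.2)²/(2·0.9²)) = 0.443269·exp(-1.04321) = 0.156173
  L_III = (1/(0.8·√(2π)))·exp(−(7.5−7.7)²/(2·0.8²)) = 0.498678·exp(-0.03125) = 0.483335
Weight by the priors:
  w_I·L_I = 0.31 × 0.0940491 = 0.0291552
  w_II·L_II = 0.35 × 0.156173 = 0.0546607
  w_III·L_III = 0.34 × 0.483335 = 0.164334
Denominator: 0.0291552 + 0.0546607 + 0.164334 = 0.24815
P(Population III | x) ≈ 0.6622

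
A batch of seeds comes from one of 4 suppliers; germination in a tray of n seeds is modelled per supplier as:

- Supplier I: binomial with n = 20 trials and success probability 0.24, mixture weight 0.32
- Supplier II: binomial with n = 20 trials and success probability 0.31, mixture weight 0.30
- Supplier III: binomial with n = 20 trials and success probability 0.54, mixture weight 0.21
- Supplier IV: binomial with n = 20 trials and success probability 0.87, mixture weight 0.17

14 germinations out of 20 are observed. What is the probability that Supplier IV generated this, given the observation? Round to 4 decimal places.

By Bayes' theorem, P(k | x) = π_k f_k(x) / Σ_j π_j f_j(x).
Component likelihoods at x = 14 germinations out of 20:
  L_I = 1.57117e-05
  L_II = 0.000316623
  L_III = 0.065833
  L_IV = 0.0266265
Prior × likelihood for each component:
  π_I·L_I = 0.32 × 1.57117e-05 = 5.02774e-06
  π_II·L_II = 0.30 × 0.000316623 = 9.49868e-05
  π_III·L_III = 0.21 × 0.065833 = 0.0138249
  π_IV·L_IV = 0.17 × 0.0266265 = 0.0045265
Denominator: 5.02774e-06 + 9.49868e-05 + 0.0138249 + 0.0045265 = 0.0184514
P(Supplier IV | x) ≈ 0.2453

0.2453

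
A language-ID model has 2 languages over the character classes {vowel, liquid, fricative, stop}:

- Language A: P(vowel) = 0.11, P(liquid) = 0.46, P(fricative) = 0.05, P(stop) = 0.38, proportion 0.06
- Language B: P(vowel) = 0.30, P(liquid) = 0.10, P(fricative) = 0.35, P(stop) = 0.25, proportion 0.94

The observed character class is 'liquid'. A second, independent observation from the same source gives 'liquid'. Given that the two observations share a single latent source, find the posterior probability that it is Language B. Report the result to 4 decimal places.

Apply Bayes' rule: the posterior for each component is proportional to its prior times its likelihood at x.
Since both observations come from the same component, the likelihood for component k is f_k(x₁)·f_k(x₂).
  f_A = [0.46] × [0.46] = 0.2116
  f_B = [0.1] × [0.1] = 0.01
Multiply by the mixture weights:
  w_A·f_A = 0.06 × 0.2116 = 0.012696
  w_B·f_B = 0.94 × 0.01 = 0.0094
Normaliser: 0.012696 + 0.0094 = 0.022096
P(Language B | data) ≈ 0.4254

0.4254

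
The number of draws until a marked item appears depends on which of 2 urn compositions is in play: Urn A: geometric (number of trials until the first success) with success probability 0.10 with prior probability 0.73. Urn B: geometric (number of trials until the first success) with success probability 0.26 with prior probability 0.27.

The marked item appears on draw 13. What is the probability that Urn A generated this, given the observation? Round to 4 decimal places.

Apply Bayes' rule: the posterior for each component is proportional to its prior times its likelihood at x.
Evaluate each component's likelihood at the observed value:
  L_A = 0.10·(1−0.10)^12 = 0.10·0.28243 = 0.028243
  L_B = 0.26·(1−0.26)^12 = 0.26·0.0269638 = 0.00701058
Weight by the priors:
  w_A·L_A = 0.73 × 0.028243 = 0.0206174
  w_B·L_B = 0.27 × 0.00701058 = 0.00189286
Sum: 0.0206174 + 0.00189286 = 0.0225102
P(Urn A | x) = 0.0206174 / 0.0225102 ≈ 0.9159

0.9159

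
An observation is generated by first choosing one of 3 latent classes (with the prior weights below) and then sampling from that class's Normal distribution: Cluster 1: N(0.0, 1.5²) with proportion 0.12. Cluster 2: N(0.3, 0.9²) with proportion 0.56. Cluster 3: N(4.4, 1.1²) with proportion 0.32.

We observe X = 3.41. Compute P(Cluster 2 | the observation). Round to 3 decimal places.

0.008

The responsibility of component k is w_k f_k(x) divided by Σ_j w_j f_j(x).
Evaluate each component's likelihood at the observed value:
  p_1 = 0.0200721
  p_2 = 0.00113173
  p_3 = 0.241896
Multiply by the mixture weights:
  w_1·p_1 = 0.12 × 0.0200721 = 0.00240865
  w_2·p_2 = 0.56 × 0.00113173 = 0.000633767
  w_3·p_3 = 0.32 × 0.241896 = 0.0774066
Normaliser: 0.00240865 + 0.000633767 + 0.0774066 = 0.080449
P(Cluster 2 | x) ≈ 0.008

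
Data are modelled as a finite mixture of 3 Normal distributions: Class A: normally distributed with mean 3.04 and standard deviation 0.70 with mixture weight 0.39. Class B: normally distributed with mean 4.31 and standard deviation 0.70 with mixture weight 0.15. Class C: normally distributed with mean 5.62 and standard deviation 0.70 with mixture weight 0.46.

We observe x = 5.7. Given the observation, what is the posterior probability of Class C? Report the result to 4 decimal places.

0.9557

P(component k | x) = π_k·f_k(x) / marginal(x), where marginal(x) = Σ_j π_j·f_j(x).
Evaluate each component's likelihood at the observed value:
  L_A = 0.000417067
  L_B = 0.0793574
  L_C = 0.566208
Unnormalised posteriors:
  π_A·L_A = 0.39 × 0.000417067 = 0.000162656
  π_B·L_B = 0.15 × 0.0793574 = 0.0119036
  π_C·L_C = 0.46 × 0.566208 = 0.260456
Denominator: 0.000162656 + 0.0119036 + 0.260456 = 0.272522
P(Class C | 5.7) ≈ 0.9557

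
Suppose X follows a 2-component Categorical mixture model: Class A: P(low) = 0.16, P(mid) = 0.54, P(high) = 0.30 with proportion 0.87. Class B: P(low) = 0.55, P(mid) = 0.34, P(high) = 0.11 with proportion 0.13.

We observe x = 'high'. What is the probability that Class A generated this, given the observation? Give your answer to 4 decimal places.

0.9481

Posterior ∝ prior × likelihood, so P(k | x) ∝ w_k f_k(x); normalise over all components.
Evaluate each component's likelihood at the observed value:
  L_A = P(high | comp) = 0.30
  L_B = P(high | comp) = 0.11
Prior × likelihood for each component:
  w_A·L_A = 0.87 × 0.3 = 0.261
  w_B·L_B = 0.13 × 0.11 = 0.0143
Normaliser: 0.261 + 0.0143 = 0.2753
P(Class A | data) = 0.261 / 0.2753 ≈ 0.9481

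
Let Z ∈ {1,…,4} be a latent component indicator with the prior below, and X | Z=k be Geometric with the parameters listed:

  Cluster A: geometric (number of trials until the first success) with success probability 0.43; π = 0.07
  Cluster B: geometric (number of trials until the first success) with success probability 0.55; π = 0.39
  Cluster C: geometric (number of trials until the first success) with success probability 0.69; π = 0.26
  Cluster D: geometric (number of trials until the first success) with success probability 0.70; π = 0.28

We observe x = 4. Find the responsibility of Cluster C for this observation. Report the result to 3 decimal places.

Posterior ∝ prior × likelihood, so P(k | x) ∝ P(Z=k) f_k(x); normalise over all components.
Geometric probabilities:
  f_A = 0.079633
  f_B = 0.0501187
  f_C = 0.0205558
  f_D = 0.0189
Weight by the priors:
  P(Z=A)·f_A = 0.07 × 0.079633 = 0.00557431
  P(Z=B)·f_B = 0.39 × 0.0501187 = 0.0195463
  P(Z=C)·f_C = 0.26 × 0.0205558 = 0.00534451
  P(Z=D)·f_D = 0.28 × 0.0189 = 0.005292
Marginal: 0.00557431 + 0.0195463 + 0.00534451 + 0.005292 = 0.0357571
P(Cluster C | the observation) ≈ 0.149

0.149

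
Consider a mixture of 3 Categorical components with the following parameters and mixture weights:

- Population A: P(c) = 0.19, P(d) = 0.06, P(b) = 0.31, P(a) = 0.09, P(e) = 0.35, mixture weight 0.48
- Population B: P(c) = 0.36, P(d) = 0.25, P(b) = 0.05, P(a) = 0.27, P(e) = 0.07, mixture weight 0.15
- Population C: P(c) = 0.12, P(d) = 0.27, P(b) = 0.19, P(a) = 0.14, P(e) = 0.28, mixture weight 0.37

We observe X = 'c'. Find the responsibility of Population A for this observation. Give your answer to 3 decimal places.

0.481

Apply Bayes' rule: the posterior for each component is proportional to its prior times its likelihood at x.
Component likelihoods at x = 'c':
  L_A = P(c | comp) = 0.19
  L_B = P(c | comp) = 0.36
  L_C = P(c | comp) = 0.12
Multiply by the mixture weights:
  π_A·L_A = 0.48 × 0.19 = 0.0912
  π_B·L_B = 0.15 × 0.36 = 0.054
  π_C·L_C = 0.37 × 0.12 = 0.0444
Denominator: 0.0912 + 0.054 + 0.0444 = 0.1896
So the posterior for Population A is 0.0912 / 0.1896 ≈ 0.481.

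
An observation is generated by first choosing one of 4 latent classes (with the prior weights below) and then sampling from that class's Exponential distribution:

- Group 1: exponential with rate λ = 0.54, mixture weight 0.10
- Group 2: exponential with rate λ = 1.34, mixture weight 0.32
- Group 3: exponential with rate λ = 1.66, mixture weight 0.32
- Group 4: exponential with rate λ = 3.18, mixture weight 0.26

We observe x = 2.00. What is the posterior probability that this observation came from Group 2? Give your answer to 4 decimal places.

By Bayes' theorem, P(k | x) = π_k f_k(x) / Σ_j π_j f_j(x).
Evaluate each component's likelihood at the observed value:
  p_1 = 0.183382
  p_2 = 0.0918746
  p_3 = 0.0600137
  p_4 = 0.00549939
Weight by the priors:
  π_1·p_1 = 0.10 × 0.183382 = 0.0183382
  π_2·p_2 = 0.32 × 0.0918746 = 0.0293999
  π_3·p_3 = 0.32 × 0.0600137 = 0.0192044
  π_4·p_4 = 0.26 × 0.00549939 = 0.00142984
Evidence: 0.0183382 + 0.0293999 + 0.0192044 + 0.00142984 = 0.0683723
P(Group 2 | x) = 0.0293999 / 0.0683723 ≈ 0.4300

0.4300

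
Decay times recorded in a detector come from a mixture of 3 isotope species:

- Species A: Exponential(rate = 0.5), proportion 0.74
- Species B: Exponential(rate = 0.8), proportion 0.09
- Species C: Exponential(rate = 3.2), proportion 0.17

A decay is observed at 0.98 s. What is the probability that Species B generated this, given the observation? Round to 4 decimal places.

0.1161

Apply Bayes' rule: the posterior for each component is proportional to its prior times its likelihood at x.
Evaluate each component's likelihood at the observed value:
  L_A = 0.5·e^(−0.5·0.98) = 0.5·e^(−0.4900) = 0.306313
  L_B = 0.8·e^(−0.8·0.98) = 0.8·e^(−0.7840) = 0.365261
  L_C = 3.2·e^(−3.2·0.98) = 3.2·e^(−3.1360) = 0.13906
Prior × likelihood for each component:
  w_A·L_A = 0.74 × 0.306313 = 0.226672
  w_B·L_B = 0.09 × 0.365261 = 0.0328735
  w_C·L_C = 0.17 × 0.13906 = 0.0236402
Evidence: 0.226672 + 0.0328735 + 0.0236402 = 0.283185
P(Species B | data) = 0.0328735 / 0.283185 ≈ 0.1161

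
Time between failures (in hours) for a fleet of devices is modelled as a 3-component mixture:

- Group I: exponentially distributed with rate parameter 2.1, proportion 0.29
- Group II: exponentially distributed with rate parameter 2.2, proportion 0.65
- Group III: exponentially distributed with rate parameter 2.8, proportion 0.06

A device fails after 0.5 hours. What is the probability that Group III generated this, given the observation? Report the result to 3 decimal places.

0.057

Posterior ∝ prior × likelihood, so P(k | x) ∝ w_k f_k(x); normalise over all components.
Evaluate each component's likelihood at the observed value:
  p_I = 2.1·e^(−2.1·0.5) = 2.1·e^(−1.0500) = 0.734869
  p_II = 2.2·e^(−2.2·0.5) = 2.2·e^(−1.1000) = 0.732316
  p_III = 2.8·e^(−2.8·0.5) = 2.8·e^(−1.4000) = 0.690471
Multiply by the mixture weights:
  w_I·p_I = 0.29 × 0.734869 = 0.213112
  w_II·p_II = 0.65 × 0.732316 = 0.476006
  w_III·p_III = 0.06 × 0.690471 = 0.0414283
Sum: 0.213112 + 0.476006 + 0.0414283 = 0.730546
P(Group III | x) = 0.0414283 / 0.730546 ≈ 0.057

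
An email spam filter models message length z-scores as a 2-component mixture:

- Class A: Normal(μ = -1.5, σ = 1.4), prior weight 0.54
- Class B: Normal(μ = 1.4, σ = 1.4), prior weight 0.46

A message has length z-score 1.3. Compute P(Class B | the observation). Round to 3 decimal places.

0.863

Posterior ∝ prior × likelihood, so P(k | x) ∝ π_k f_k(x); normalise over all components.
Evaluate each component's likelihood at the observed value:
  p_A = 0.038565
  p_B = 0.284233
Multiply by the mixture weights:
  π_A·p_A = 0.54 × 0.038565 = 0.0208251
  π_B·p_B = 0.46 × 0.284233 = 0.130747
Marginal: 0.0208251 + 0.130747 = 0.151572
Responsibility of Class B: 0.130747 / 0.151572 ≈ 0.863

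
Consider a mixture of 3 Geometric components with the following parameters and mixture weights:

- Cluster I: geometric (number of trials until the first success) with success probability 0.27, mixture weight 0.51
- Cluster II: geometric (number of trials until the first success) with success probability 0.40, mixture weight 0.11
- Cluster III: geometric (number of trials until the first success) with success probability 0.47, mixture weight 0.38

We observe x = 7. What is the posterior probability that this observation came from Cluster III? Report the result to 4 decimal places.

0.1474

P(component k | x) = π_k·f_k(x) / marginal(x), where marginal(x) = Σ_j π_j·f_j(x).
Geometric probabilities:
  f_I = 0.0408602
  f_II = 0.0186624
  f_III = 0.0104172
Weight by the priors:
  π_I·f_I = 0.51 × 0.0408602 = 0.0208387
  π_II·f_II = 0.11 × 0.0186624 = 0.00205286
  π_III·f_III = 0.38 × 0.0104172 = 0.00395855
Marginal: 0.0208387 + 0.00205286 + 0.00395855 = 0.0268501
Responsibility of Cluster III: 0.00395855 / 0.0268501 ≈ 0.1474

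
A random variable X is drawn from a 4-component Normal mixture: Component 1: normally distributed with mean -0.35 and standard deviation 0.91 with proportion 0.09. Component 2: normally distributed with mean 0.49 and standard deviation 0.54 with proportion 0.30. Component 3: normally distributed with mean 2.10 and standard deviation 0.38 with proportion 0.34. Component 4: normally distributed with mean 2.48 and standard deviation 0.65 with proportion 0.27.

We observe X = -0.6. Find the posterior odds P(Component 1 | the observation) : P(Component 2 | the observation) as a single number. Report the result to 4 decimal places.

1.3147

Posterior odds = (w_i f_i(x)) / (w_j f_j(x)); the normalising sum cancels.
Evaluate each component's likelihood at the observed value:
  L_1 = 0.422163
  L_2 = 0.0963314
  L_3 = 1.14419e-11
  L_4 = 8.17308e-06
Posterior odds = (w_1·L_1) / (w_2·L_2) = (0.09·0.422163) / (0.30·0.0963314) = 0.0379946 / 0.0288994 ≈ 1.3147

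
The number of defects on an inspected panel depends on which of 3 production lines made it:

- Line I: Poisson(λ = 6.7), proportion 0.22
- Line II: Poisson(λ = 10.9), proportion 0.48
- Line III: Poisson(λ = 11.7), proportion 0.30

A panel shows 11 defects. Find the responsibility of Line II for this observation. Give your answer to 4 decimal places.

0.5692

Posterior ∝ prior × likelihood, so P(k | x) ∝ w_k f_k(x); normalise over all components.
Component likelihoods at x = 11 defects:
  f_I = e^(−6.7)·6.7^11/11! = 0.0376612
  f_II = e^(−10.9)·10.9^11/11! = 0.119323
  f_III = e^(−11.7)·11.7^11/11! = 0.116854
Multiply by the mixture weights:
  w_I·f_I = 0.22 × 0.0376612 = 0.00828546
  w_II·f_II = 0.48 × 0.119323 = 0.0572753
  w_III·f_III = 0.30 × 0.116854 = 0.0350562
Evidence: 0.00828546 + 0.0572753 + 0.0350562 = 0.100617
Responsibility of Line II: 0.0572753 / 0.100617 ≈ 0.5692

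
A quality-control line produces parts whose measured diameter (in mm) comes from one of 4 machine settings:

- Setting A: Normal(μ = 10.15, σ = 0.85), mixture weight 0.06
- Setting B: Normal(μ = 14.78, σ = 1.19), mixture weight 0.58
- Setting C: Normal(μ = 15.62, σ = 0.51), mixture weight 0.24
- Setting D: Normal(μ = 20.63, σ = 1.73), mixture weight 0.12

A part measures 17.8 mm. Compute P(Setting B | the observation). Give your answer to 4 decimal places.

Posterior ∝ prior × likelihood, so P(k | x) ∝ π_k f_k(x); normalise over all components.
Evaluate each component's likelihood at the observed value:
  p_A = (1/(0.85·√(2π)))·exp(−(17.8−10.15)²/(2·0.85²)) = 0.469344·exp(-40.50000) = 1.20939e-18
  p_B = (1/(1.19·√(2π)))·exp(−(17.8−14.78)²/(2·1.19²)) = 0.335246·exp(-3.22025) = 0.0133914
  p_C = (1/(0.51·√(2π)))·exp(−(17.8−15.62)²/(2·0.51²)) = 0.782240·exp(-9.13572) = 8.42846e-05
  p_D = (1/(1.73·√(2π)))·exp(−(17.8−20.63)²/(2·1.73²)) = 0.230602·exp(-1.33798) = 0.0605042
Weight by the priors:
  π_A·p_A = 0.06 × 1.20939e-18 = 7.25631e-20
  π_B·p_B = 0.58 × 0.0133914 = 0.007767
  π_C·p_C = 0.24 × 8.42846e-05 = 2.02283e-05
  π_D·p_D = 0.12 × 0.0605042 = 0.0072605
Marginal: 7.25631e-20 + 0.007767 + 2.02283e-05 + 0.0072605 = 0.0150477
P(Setting B | the observation) ≈ 0.5162

0.5162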